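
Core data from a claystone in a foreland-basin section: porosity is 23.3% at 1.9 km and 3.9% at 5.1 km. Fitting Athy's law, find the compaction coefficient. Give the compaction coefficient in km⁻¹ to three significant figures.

0.559 km⁻¹

Athy: φ(Z) = φ₀ e^(−kZ) ⇒ φ₁/φ₂ = e^{k(Z₂−Z₁)} ⇒ k = ln(φ₁/φ₂)/(Z₂−Z₁)
k = ln(0.233/0.039) / (5.1 − 1.9) = ln(5.974) / 3.2 = 1.7875 / 3.2 = 0.5586 km⁻¹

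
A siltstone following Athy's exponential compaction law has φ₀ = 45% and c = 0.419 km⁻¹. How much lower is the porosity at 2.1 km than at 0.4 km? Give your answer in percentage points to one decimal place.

φ(0.4) = 0.45·e^(−0.419×0.4) = 0.3806
φ(2.1) = 0.45·e^(−0.419×2.1) = 0.1867
Δφ = 0.3806 − 0.1867 = 0.1939

19.4 percentage points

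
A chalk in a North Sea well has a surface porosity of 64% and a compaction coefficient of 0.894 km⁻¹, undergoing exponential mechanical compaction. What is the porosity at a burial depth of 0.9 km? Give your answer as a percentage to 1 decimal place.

28.6%

phi = phi₀·exp(−β·z) = 0.64 × exp(−0.894 × 0.9) = 0.64 × exp(−0.8046)
  = 0.64 × 0.4473 = 0.2863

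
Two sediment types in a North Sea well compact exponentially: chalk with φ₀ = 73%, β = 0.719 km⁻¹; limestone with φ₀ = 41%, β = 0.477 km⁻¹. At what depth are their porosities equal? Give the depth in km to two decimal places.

Set φ₀ₐ e^(−βₐd) = φ₀ᵦ e^(−βᵦd) ⇒ ln(φ₀ₐ/φ₀ᵦ) = (βₐ − βᵦ)·d
d = ln(0.73/0.41) / (0.719 − 0.477) = 0.5769 / 0.242 = 2.384 km

2.38 km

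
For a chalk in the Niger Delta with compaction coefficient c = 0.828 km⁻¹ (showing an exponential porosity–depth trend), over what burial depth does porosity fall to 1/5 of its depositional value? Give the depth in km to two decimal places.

φ/φ₀ = 1/5 ⇒ exp(−c·Z) = 1/5 ⇒ Z = ln(5) / c
Z = 1.6094 / 0.828 = 1.944 km

1.94 km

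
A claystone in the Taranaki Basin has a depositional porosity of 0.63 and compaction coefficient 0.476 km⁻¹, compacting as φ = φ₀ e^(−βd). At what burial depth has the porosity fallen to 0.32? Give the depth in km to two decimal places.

Invert Athy's law: d = ln(φ₀/φ) / β
d = ln(0.63/0.32) / 0.476 = ln(1.969) / 0.476 = 0.6774 / 0.476 = 1.423 km

1.42 km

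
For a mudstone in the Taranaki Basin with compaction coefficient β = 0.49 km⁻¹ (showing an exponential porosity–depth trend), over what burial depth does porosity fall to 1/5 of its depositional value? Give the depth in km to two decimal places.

3.28 km

phi/phi₀ = 1/5 ⇒ exp(−β·z) = 1/5 ⇒ z = ln(5) / β
z = 1.6094 / 0.49 = 3.285 km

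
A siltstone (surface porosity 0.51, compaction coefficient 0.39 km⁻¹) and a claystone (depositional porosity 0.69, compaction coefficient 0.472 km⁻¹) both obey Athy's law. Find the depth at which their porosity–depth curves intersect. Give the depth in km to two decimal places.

3.69 km

Set phi₀ₐ e^(−βₐZ) = phi₀ᵦ e^(−βᵦZ) ⇒ ln(phi₀ₐ/phi₀ᵦ) = (βₐ − βᵦ)·Z
Z = ln(0.51/0.69) / (0.39 − 0.472) = -0.3023 / -0.082 = 3.686 km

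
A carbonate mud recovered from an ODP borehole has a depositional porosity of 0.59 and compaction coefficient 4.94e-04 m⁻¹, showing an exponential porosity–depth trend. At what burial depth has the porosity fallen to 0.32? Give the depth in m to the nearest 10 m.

Working in km (1 km = 1000 m; β in km⁻¹ = β in m⁻¹ × 1000):
Invert Athy's law: d = ln(phi₀/phi) / β
d = ln(0.59/0.32) / 0.494 = ln(1.844) / 0.494 = 0.6118 / 0.494 = 1.238 km

1240 m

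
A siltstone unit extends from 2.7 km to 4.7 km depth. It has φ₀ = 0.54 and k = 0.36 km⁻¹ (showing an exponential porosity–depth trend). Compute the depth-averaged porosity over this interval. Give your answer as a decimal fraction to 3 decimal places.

0.146

⟨φ⟩ = (1/(z₂−z₁)) ∫ φ₀ e^(−kz) dz = φ₀·(e^(−k·z₁) − e^(−k·z₂)) / (k·(z₂−z₁))
e^(−0.36×2.7) = 0.3783; e^(−0.36×4.7) = 0.1842
⟨φ⟩ = 0.54 × (0.3783 − 0.1842) / (0.36 × 2) = 0.54 × 0.2697 = 0.1456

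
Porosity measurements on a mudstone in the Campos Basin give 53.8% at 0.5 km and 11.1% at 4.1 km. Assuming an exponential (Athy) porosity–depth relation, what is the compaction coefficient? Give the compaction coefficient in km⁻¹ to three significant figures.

Athy: n(d) = n₀ e^(−cd) ⇒ n₁/n₂ = e^{c(d₂−d₁)} ⇒ c = ln(n₁/n₂)/(d₂−d₁)
c = ln(0.538/0.111) / (4.1 − 0.5) = ln(4.847) / 3.6 = 1.5783 / 3.6 = 0.4384 km⁻¹

0.438 km⁻¹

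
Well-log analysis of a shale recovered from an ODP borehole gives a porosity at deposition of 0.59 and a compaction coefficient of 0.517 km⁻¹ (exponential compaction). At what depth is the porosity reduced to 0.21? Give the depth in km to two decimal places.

Invert Athy's law: z = ln(φ₀/φ) / β
z = ln(0.59/0.21) / 0.517 = ln(2.81) / 0.517 = 1.0330 / 0.517 = 1.998 km

2.00 km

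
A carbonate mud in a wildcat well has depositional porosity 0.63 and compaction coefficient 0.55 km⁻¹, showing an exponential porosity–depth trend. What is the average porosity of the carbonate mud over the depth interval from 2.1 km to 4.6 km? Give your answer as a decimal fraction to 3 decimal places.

0.108

⟨φ⟩ = (1/(d₂−d₁)) ∫ φ₀ e^(−kd) dd = φ₀·(e^(−k·d₁) − e^(−k·d₂)) / (k·(d₂−d₁))
e^(−0.55×2.1) = 0.3151; e^(−0.55×4.6) = 0.0797
⟨φ⟩ = 0.63 × (0.3151 − 0.0797) / (0.55 × 2.5) = 0.63 × 0.1712 = 0.1079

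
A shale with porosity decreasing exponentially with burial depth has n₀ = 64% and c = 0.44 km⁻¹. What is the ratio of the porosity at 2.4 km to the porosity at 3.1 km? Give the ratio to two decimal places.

n(d₁)/n(d₂) = e^(−c·d₁)/e^(−c·d₂) = e^{c(d₂−d₁)}
= exp(0.44 × 0.7) = exp(0.308) = 1.3607

1.36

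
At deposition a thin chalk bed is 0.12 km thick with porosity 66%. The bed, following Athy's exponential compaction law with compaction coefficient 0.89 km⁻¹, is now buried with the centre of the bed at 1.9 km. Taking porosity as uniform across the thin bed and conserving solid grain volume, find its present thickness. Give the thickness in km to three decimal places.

0.046 km

Porosity at 1.9 km: n = 0.66·exp(−0.89×1.9) = 0.1217
Solid-volume conservation: h(1−n) = h₀(1−n₀) ⇒ h = h₀·(1−n₀)/(1−n)
h = 0.12 × (1 − 0.66)/(1 − 0.1217) = 0.12 × 0.3871 = 0.0465 km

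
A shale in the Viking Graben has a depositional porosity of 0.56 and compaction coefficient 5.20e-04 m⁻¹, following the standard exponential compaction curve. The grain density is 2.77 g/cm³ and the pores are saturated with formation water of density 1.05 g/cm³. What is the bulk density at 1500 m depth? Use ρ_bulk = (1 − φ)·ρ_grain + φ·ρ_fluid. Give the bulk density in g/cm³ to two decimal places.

2.33 g/cm³

Working in km (1 km = 1000 m; β in km⁻¹ = β in m⁻¹ × 1000):
Porosity at depth: φ = 0.56·exp(−0.52×1.5) = 0.56×0.4584 = 0.2567
Bulk density: ρ_b = (1−φ)ρ_g + φ·ρ_f = 0.7433×2.77 + 0.2567×1.05
       = 2.059 + 0.270 = 2.328 g/cm³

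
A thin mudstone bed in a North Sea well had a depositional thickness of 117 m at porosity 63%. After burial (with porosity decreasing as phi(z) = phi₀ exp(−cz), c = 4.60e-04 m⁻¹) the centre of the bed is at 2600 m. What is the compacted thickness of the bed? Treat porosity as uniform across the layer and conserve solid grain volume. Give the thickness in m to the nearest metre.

Working in km (1 km = 1000 m; c in km⁻¹ = c in m⁻¹ × 1000):
Porosity at 2.6 km: phi = 0.63·exp(−0.46×2.6) = 0.1905
Solid-volume conservation: h(1−phi) = h₀(1−phi₀) ⇒ h = h₀·(1−phi₀)/(1−phi)
h = 0.117 × (1 − 0.63)/(1 − 0.1905) = 0.117 × 0.4571 = 0.0535 km

53 m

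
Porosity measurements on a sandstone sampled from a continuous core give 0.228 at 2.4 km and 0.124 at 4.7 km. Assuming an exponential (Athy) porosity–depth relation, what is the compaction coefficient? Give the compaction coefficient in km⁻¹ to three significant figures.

Athy: phi(Z) = phi₀ e^(−βZ) ⇒ phi₁/phi₂ = e^{β(Z₂−Z₁)} ⇒ β = ln(phi₁/phi₂)/(Z₂−Z₁)
β = ln(0.228/0.124) / (4.7 − 2.4) = ln(1.839) / 2.3 = 0.6091 / 2.3 = 0.2648 km⁻¹

0.265 km⁻¹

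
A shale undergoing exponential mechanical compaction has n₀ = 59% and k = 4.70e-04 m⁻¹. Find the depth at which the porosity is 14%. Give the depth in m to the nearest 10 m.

3060 m

Working in km (1 km = 1000 m; k in km⁻¹ = k in m⁻¹ × 1000):
Invert Athy's law: z = ln(n₀/n) / k
z = ln(0.59/0.14) / 0.47 = ln(4.214) / 0.47 = 1.4385 / 0.47 = 3.061 km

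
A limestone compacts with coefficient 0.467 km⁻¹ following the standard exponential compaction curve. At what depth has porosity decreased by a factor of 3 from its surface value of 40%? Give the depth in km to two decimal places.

2.35 km

n/n₀ = 1/3 ⇒ exp(−β·d) = 1/3 ⇒ d = ln(3) / β
d = 1.0986 / 0.467 = 2.352 km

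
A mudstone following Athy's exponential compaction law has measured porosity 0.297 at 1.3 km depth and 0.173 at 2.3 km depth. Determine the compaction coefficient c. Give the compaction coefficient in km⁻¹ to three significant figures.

Athy: φ(d) = φ₀ e^(−cd) ⇒ φ₁/φ₂ = e^{c(d₂−d₁)} ⇒ c = ln(φ₁/φ₂)/(d₂−d₁)
c = ln(0.297/0.173) / (2.3 − 1.3) = ln(1.717) / 1 = 0.5404 / 1 = 0.5404 km⁻¹

0.540 km⁻¹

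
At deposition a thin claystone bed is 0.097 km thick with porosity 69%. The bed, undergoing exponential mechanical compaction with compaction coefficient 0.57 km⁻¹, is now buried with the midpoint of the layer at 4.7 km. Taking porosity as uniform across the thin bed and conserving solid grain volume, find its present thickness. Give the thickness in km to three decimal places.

Porosity at 4.7 km: φ = 0.69·exp(−0.57×4.7) = 0.0474
Solid-volume conservation: h(1−φ) = h₀(1−φ₀) ⇒ h = h₀·(1−φ₀)/(1−φ)
h = 0.097 × (1 − 0.69)/(1 − 0.0474) = 0.097 × 0.3254 = 0.0316 km

0.032 km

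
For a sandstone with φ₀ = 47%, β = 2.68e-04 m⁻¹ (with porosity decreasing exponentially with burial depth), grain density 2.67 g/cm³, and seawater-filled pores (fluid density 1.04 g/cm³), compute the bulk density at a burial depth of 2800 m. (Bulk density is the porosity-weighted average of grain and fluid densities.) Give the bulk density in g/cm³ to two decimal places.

Working in km (1 km = 1000 m; β in km⁻¹ = β in m⁻¹ × 1000):
Porosity at depth: φ = 0.47·exp(−0.268×2.8) = 0.47×0.4722 = 0.2219
Bulk density: ρ_b = (1−φ)ρ_g + φ·ρ_f = 0.7781×2.67 + 0.2219×1.04
       = 2.077 + 0.231 = 2.308 g/cm³

2.31 g/cm³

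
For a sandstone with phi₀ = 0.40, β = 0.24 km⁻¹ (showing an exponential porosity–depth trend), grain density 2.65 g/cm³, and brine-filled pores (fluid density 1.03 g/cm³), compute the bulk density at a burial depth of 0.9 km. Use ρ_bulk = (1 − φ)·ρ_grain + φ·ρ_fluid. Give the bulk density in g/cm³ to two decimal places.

2.13 g/cm³

Porosity at depth: phi = 0.4·exp(−0.24×0.9) = 0.4×0.8057 = 0.3223
Bulk density: ρ_b = (1−phi)ρ_g + phi·ρ_f = 0.6777×2.65 + 0.3223×1.03
       = 1.796 + 0.332 = 2.128 g/cm³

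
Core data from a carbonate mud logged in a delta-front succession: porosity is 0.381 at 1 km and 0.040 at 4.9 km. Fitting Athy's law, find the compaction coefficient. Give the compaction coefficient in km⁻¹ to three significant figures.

0.578 km⁻¹

Athy: n(z) = n₀ e^(−cz) ⇒ n₁/n₂ = e^{c(z₂−z₁)} ⇒ c = ln(n₁/n₂)/(z₂−z₁)
c = ln(0.381/0.04) / (4.9 − 1) = ln(9.525) / 3.9 = 2.2539 / 3.9 = 0.5779 km⁻¹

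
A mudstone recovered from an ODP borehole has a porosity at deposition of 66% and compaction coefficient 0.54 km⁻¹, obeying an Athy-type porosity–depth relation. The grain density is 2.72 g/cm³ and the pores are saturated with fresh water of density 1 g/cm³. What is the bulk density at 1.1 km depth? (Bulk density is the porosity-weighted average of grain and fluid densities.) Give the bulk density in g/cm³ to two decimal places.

2.09 g/cm³

Porosity at depth: n = 0.66·exp(−0.54×1.1) = 0.66×0.5521 = 0.3644
Bulk density: ρ_b = (1−n)ρ_g + n·ρ_f = 0.6356×2.72 + 0.3644×1
       = 1.729 + 0.364 = 2.093 g/cm³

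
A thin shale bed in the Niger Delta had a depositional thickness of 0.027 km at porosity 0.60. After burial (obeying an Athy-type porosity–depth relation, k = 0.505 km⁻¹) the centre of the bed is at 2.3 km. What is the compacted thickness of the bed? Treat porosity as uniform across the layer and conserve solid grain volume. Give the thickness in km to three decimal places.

0.013 km

Porosity at 2.3 km: n = 0.6·exp(−0.505×2.3) = 0.1878
Solid-volume conservation: h(1−n) = h₀(1−n₀) ⇒ h = h₀·(1−n₀)/(1−n)
h = 0.027 × (1 − 0.6)/(1 − 0.1878) = 0.027 × 0.4925 = 0.0133 km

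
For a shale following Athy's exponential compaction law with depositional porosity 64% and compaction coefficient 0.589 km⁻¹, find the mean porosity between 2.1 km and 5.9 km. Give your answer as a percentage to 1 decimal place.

⟨φ⟩ = (1/(z₂−z₁)) ∫ φ₀ e^(−cz) dz = φ₀·(e^(−c·z₁) − e^(−c·z₂)) / (c·(z₂−z₁))
e^(−0.589×2.1) = 0.2903; e^(−0.589×5.9) = 0.0310
⟨φ⟩ = 0.64 × (0.2903 − 0.0310) / (0.589 × 3.8) = 0.64 × 0.1159 = 0.0742

7.4%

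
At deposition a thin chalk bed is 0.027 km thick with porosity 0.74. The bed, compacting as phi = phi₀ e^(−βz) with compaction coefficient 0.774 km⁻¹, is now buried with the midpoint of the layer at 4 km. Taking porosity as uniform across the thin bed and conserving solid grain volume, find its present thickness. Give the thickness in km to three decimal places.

0.007 km

Porosity at 4 km: phi = 0.74·exp(−0.774×4) = 0.0335
Solid-volume conservation: h(1−phi) = h₀(1−phi₀) ⇒ h = h₀·(1−phi₀)/(1−phi)
h = 0.027 × (1 − 0.74)/(1 − 0.0335) = 0.027 × 0.2690 = 0.0073 km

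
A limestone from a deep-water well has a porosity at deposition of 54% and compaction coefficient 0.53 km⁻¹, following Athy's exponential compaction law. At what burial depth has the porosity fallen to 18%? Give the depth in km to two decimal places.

Invert Athy's law: z = ln(phi₀/phi) / β
z = ln(0.54/0.18) / 0.53 = ln(3) / 0.53 = 1.0986 / 0.53 = 2.073 km

2.07 km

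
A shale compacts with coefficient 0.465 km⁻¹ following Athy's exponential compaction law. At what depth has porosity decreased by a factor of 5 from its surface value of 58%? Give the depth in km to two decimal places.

phi/phi₀ = 1/5 ⇒ exp(−k·Z) = 1/5 ⇒ Z = ln(5) / k
Z = 1.6094 / 0.465 = 3.461 km

3.46 km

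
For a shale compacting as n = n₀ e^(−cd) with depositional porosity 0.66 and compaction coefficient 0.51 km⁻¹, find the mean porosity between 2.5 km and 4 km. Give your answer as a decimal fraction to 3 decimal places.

⟨n⟩ = (1/(d₂−d₁)) ∫ n₀ e^(−cd) dd = n₀·(e^(−c·d₁) − e^(−c·d₂)) / (c·(d₂−d₁))
e^(−0.51×2.5) = 0.2794; e^(−0.51×4) = 0.1300
⟨n⟩ = 0.66 × (0.2794 − 0.1300) / (0.51 × 1.5) = 0.66 × 0.1953 = 0.1289

0.129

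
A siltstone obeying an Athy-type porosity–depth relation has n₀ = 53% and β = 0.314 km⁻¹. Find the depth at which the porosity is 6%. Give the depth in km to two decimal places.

6.94 km

Invert Athy's law: Z = ln(n₀/n) / β
Z = ln(0.53/0.06) / 0.314 = ln(8.833) / 0.314 = 2.1785 / 0.314 = 6.938 km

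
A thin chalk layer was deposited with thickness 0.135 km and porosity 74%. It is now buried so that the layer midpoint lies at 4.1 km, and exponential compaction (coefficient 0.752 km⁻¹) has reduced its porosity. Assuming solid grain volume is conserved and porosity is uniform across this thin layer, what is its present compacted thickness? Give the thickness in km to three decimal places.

0.036 km

Porosity at 4.1 km: n = 0.74·exp(−0.752×4.1) = 0.0339
Solid-volume conservation: h(1−n) = h₀(1−n₀) ⇒ h = h₀·(1−n₀)/(1−n)
h = 0.135 × (1 − 0.74)/(1 − 0.0339) = 0.135 × 0.2691 = 0.0363 km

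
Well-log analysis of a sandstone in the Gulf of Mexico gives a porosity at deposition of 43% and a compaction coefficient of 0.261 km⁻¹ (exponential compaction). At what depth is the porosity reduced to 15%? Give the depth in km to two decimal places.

4.04 km

Invert Athy's law: Z = ln(phi₀/phi) / β
Z = ln(0.43/0.15) / 0.261 = ln(2.867) / 0.261 = 1.0531 / 0.261 = 4.035 km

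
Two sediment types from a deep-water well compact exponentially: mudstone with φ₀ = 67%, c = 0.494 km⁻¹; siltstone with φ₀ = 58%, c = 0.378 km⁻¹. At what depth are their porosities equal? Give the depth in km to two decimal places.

Set φ₀ₐ e^(−cₐz) = φ₀ᵦ e^(−cᵦz) ⇒ ln(φ₀ₐ/φ₀ᵦ) = (cₐ − cᵦ)·z
z = ln(0.67/0.58) / (0.494 − 0.378) = 0.1442 / 0.116 = 1.244 km

1.24 km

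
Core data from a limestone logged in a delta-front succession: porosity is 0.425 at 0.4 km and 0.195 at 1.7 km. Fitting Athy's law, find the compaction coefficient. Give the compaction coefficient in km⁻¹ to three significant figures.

0.599 km⁻¹

Athy: phi(Z) = phi₀ e^(−βZ) ⇒ phi₁/phi₂ = e^{β(Z₂−Z₁)} ⇒ β = ln(phi₁/phi₂)/(Z₂−Z₁)
β = ln(0.425/0.195) / (1.7 − 0.4) = ln(2.179) / 1.3 = 0.7791 / 1.3 = 0.5993 km⁻¹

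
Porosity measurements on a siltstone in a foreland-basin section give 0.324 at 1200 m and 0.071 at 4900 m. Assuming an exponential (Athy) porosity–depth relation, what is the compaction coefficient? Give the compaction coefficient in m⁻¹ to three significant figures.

Working in km (1 km = 1000 m; β in km⁻¹ = β in m⁻¹ × 1000):
Athy: phi(z) = phi₀ e^(−βz) ⇒ phi₁/phi₂ = e^{β(z₂−z₁)} ⇒ β = ln(phi₁/phi₂)/(z₂−z₁)
β = ln(0.324/0.071) / (4.9 − 1.2) = ln(4.563) / 3.7 = 1.5181 / 3.7 = 0.4103 km⁻¹

0.000410 m⁻¹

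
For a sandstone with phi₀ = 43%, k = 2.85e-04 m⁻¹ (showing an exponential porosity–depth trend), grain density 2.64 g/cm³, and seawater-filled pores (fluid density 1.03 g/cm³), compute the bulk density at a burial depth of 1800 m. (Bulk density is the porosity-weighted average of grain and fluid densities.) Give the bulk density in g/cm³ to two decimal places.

Working in km (1 km = 1000 m; k in km⁻¹ = k in m⁻¹ × 1000):
Porosity at depth: phi = 0.43·exp(−0.285×1.8) = 0.43×0.5987 = 0.2574
Bulk density: ρ_b = (1−phi)ρ_g + phi·ρ_f = 0.7426×2.64 + 0.2574×1.03
       = 1.960 + 0.265 = 2.226 g/cm³

2.23 g/cm³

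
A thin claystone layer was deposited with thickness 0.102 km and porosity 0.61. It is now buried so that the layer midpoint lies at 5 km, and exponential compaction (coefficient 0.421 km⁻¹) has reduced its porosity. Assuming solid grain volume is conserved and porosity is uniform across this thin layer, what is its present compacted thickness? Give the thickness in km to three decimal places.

0.043 km

Porosity at 5 km: n = 0.61·exp(−0.421×5) = 0.0743
Solid-volume conservation: h(1−n) = h₀(1−n₀) ⇒ h = h₀·(1−n₀)/(1−n)
h = 0.102 × (1 − 0.61)/(1 − 0.0743) = 0.102 × 0.4213 = 0.0430 km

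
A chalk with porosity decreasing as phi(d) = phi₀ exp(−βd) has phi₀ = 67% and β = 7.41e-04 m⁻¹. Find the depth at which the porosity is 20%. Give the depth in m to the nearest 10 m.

Working in km (1 km = 1000 m; β in km⁻¹ = β in m⁻¹ × 1000):
Invert Athy's law: d = ln(phi₀/phi) / β
d = ln(0.67/0.2) / 0.741 = ln(3.35) / 0.741 = 1.2090 / 0.741 = 1.632 km

1630 m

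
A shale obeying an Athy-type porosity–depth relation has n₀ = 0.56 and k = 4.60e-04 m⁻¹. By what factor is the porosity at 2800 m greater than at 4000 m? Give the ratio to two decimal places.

1.74

Working in km (1 km = 1000 m; k in km⁻¹ = k in m⁻¹ × 1000):
n(Z₁)/n(Z₂) = e^(−k·Z₁)/e^(−k·Z₂) = e^{k(Z₂−Z₁)}
= exp(0.46 × 1.2) = exp(0.552) = 1.7367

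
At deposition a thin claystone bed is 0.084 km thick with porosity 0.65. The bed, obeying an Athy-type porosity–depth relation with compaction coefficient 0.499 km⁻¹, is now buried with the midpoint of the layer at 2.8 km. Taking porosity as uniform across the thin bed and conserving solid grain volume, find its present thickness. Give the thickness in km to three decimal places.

Porosity at 2.8 km: n = 0.65·exp(−0.499×2.8) = 0.1607
Solid-volume conservation: h(1−n) = h₀(1−n₀) ⇒ h = h₀·(1−n₀)/(1−n)
h = 0.084 × (1 − 0.65)/(1 − 0.1607) = 0.084 × 0.4170 = 0.0350 km

0.035 km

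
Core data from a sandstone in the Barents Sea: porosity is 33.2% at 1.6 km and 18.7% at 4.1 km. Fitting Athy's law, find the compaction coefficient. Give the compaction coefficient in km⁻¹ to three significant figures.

Athy: phi(Z) = phi₀ e^(−cZ) ⇒ phi₁/phi₂ = e^{c(Z₂−Z₁)} ⇒ c = ln(phi₁/phi₂)/(Z₂−Z₁)
c = ln(0.332/0.187) / (4.1 − 1.6) = ln(1.775) / 2.5 = 0.5740 / 2.5 = 0.2296 km⁻¹

0.230 km⁻¹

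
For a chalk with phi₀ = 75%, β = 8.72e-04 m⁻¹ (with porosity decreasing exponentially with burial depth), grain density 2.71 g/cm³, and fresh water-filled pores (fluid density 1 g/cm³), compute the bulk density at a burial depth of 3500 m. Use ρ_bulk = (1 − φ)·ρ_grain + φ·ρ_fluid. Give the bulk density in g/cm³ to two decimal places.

Working in km (1 km = 1000 m; β in km⁻¹ = β in m⁻¹ × 1000):
Porosity at depth: phi = 0.75·exp(−0.872×3.5) = 0.75×0.0473 = 0.0354
Bulk density: ρ_b = (1−phi)ρ_g + phi·ρ_f = 0.9646×2.71 + 0.0354×1
       = 2.614 + 0.035 = 2.649 g/cm³

2.65 g/cm³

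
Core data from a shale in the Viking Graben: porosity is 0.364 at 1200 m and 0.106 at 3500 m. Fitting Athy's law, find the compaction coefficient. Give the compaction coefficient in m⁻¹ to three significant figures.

Working in km (1 km = 1000 m; β in km⁻¹ = β in m⁻¹ × 1000):
Athy: n(z) = n₀ e^(−βz) ⇒ n₁/n₂ = e^{β(z₂−z₁)} ⇒ β = ln(n₁/n₂)/(z₂−z₁)
β = ln(0.364/0.106) / (3.5 − 1.2) = ln(3.434) / 2.3 = 1.2337 / 2.3 = 0.5364 km⁻¹

0.000536 m⁻¹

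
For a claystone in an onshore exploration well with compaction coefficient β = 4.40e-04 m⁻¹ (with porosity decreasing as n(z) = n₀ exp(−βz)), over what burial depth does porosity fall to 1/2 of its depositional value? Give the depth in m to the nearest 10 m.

Working in km (1 km = 1000 m; β in km⁻¹ = β in m⁻¹ × 1000):
n/n₀ = 1/2 ⇒ exp(−β·z) = 1/2 ⇒ z = ln(2) / β
z = 0.6931 / 0.44 = 1.575 km

1580 m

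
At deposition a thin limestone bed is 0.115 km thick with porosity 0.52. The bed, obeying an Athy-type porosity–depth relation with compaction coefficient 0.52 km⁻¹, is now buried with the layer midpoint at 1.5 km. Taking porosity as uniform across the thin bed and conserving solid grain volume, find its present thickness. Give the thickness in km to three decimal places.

0.072 km

Porosity at 1.5 km: φ = 0.52·exp(−0.52×1.5) = 0.2384
Solid-volume conservation: h(1−φ) = h₀(1−φ₀) ⇒ h = h₀·(1−φ₀)/(1−φ)
h = 0.115 × (1 − 0.52)/(1 − 0.2384) = 0.115 × 0.6302 = 0.0725 km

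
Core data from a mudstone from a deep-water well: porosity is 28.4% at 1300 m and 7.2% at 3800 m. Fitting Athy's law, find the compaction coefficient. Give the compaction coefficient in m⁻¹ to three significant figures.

0.000549 m⁻¹

Working in km (1 km = 1000 m; c in km⁻¹ = c in m⁻¹ × 1000):
Athy: phi(z) = phi₀ e^(−cz) ⇒ phi₁/phi₂ = e^{c(z₂−z₁)} ⇒ c = ln(phi₁/phi₂)/(z₂−z₁)
c = ln(0.284/0.072) / (3.8 − 1.3) = ln(3.944) / 2.5 = 1.3723 / 2.5 = 0.5489 km⁻¹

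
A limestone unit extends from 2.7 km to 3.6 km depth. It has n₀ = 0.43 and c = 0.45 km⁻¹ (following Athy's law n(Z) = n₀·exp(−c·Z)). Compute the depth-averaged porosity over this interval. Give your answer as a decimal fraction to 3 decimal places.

⟨n⟩ = (1/(Z₂−Z₁)) ∫ n₀ e^(−cZ) dZ = n₀·(e^(−c·Z₁) − e^(−c·Z₂)) / (c·(Z₂−Z₁))
e^(−0.45×2.7) = 0.2967; e^(−0.45×3.6) = 0.1979
⟨n⟩ = 0.43 × (0.2967 − 0.1979) / (0.45 × 0.9) = 0.43 × 0.2440 = 0.1049

0.105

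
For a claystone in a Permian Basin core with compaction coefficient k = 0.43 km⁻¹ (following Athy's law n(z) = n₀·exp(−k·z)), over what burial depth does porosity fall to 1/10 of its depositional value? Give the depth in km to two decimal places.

n/n₀ = 1/10 ⇒ exp(−k·z) = 1/10 ⇒ z = ln(10) / k
z = 2.3026 / 0.43 = 5.355 km

5.35 km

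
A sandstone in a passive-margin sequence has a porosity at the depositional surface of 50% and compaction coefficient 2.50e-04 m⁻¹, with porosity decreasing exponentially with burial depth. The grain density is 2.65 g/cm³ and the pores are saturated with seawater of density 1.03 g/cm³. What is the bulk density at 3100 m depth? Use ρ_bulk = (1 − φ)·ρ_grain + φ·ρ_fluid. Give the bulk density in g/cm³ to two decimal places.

Working in km (1 km = 1000 m; k in km⁻¹ = k in m⁻¹ × 1000):
Porosity at depth: n = 0.5·exp(−0.25×3.1) = 0.5×0.4607 = 0.2304
Bulk density: ρ_b = (1−n)ρ_g + n·ρ_f = 0.7696×2.65 + 0.2304×1.03
       = 2.040 + 0.237 = 2.277 g/cm³

2.28 g/cm³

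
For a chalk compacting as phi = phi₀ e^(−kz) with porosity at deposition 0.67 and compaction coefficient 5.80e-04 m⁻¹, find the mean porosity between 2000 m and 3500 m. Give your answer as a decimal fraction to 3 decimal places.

0.140

Working in km (1 km = 1000 m; k in km⁻¹ = k in m⁻¹ × 1000):
⟨phi⟩ = (1/(z₂−z₁)) ∫ phi₀ e^(−kz) dz = phi₀·(e^(−k·z₁) − e^(−k·z₂)) / (k·(z₂−z₁))
e^(−0.58×2) = 0.3135; e^(−0.58×3.5) = 0.1313
⟨phi⟩ = 0.67 × (0.3135 − 0.1313) / (0.58 × 1.5) = 0.67 × 0.2094 = 0.1403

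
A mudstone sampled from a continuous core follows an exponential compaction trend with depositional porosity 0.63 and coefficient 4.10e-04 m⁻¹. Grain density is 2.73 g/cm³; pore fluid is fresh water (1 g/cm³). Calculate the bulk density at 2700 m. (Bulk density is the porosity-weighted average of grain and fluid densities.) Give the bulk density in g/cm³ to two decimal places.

Working in km (1 km = 1000 m; c in km⁻¹ = c in m⁻¹ × 1000):
Porosity at depth: n = 0.63·exp(−0.41×2.7) = 0.63×0.3305 = 0.2082
Bulk density: ρ_b = (1−n)ρ_g + n·ρ_f = 0.7918×2.73 + 0.2082×1
       = 2.161 + 0.208 = 2.370 g/cm³

2.37 g/cm³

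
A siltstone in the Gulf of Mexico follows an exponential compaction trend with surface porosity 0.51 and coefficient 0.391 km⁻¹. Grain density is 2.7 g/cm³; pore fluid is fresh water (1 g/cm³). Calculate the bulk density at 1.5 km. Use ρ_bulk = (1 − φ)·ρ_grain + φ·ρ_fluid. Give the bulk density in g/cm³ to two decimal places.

2.22 g/cm³

Porosity at depth: phi = 0.51·exp(−0.391×1.5) = 0.51×0.5563 = 0.2837
Bulk density: ρ_b = (1−phi)ρ_g + phi·ρ_f = 0.7163×2.7 + 0.2837×1
       = 1.934 + 0.284 = 2.218 g/cm³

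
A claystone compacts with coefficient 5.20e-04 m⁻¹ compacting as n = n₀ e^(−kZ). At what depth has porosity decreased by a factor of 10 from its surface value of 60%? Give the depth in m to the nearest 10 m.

Working in km (1 km = 1000 m; k in km⁻¹ = k in m⁻¹ × 1000):
n/n₀ = 1/10 ⇒ exp(−k·Z) = 1/10 ⇒ Z = ln(10) / k
Z = 2.3026 / 0.52 = 4.428 km

4430 m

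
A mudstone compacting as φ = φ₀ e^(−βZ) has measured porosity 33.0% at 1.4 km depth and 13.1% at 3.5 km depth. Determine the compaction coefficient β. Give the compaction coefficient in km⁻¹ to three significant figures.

Athy: φ(Z) = φ₀ e^(−βZ) ⇒ φ₁/φ₂ = e^{β(Z₂−Z₁)} ⇒ β = ln(φ₁/φ₂)/(Z₂−Z₁)
β = ln(0.33/0.131) / (3.5 − 1.4) = ln(2.519) / 2.1 = 0.9239 / 2.1 = 0.44 km⁻¹

0.440 km⁻¹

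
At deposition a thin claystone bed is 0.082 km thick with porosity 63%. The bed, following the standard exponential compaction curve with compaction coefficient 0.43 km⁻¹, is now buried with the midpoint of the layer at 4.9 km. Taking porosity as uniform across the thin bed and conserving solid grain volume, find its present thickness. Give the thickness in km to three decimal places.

Porosity at 4.9 km: n = 0.63·exp(−0.43×4.9) = 0.0766
Solid-volume conservation: h(1−n) = h₀(1−n₀) ⇒ h = h₀·(1−n₀)/(1−n)
h = 0.082 × (1 − 0.63)/(1 − 0.0766) = 0.082 × 0.4007 = 0.0329 km

0.033 km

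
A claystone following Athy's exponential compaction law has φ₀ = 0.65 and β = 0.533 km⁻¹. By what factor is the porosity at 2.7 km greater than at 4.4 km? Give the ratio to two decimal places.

2.47

φ(Z₁)/φ(Z₂) = e^(−β·Z₁)/e^(−β·Z₂) = e^{β(Z₂−Z₁)}
= exp(0.533 × 1.7) = exp(0.9061) = 2.4747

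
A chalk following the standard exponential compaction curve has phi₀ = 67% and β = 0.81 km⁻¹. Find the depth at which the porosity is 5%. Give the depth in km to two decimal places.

Invert Athy's law: Z = ln(phi₀/phi) / β
Z = ln(0.67/0.05) / 0.81 = ln(13.4) / 0.81 = 2.5953 / 0.81 = 3.204 km

3.20 km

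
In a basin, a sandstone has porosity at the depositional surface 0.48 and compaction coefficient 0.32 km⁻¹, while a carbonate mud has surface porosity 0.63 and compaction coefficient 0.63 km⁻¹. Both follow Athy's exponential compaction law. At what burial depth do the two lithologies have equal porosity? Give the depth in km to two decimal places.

Set phi₀ₐ e^(−kₐZ) = phi₀ᵦ e^(−kᵦZ) ⇒ ln(phi₀ₐ/phi₀ᵦ) = (kₐ − kᵦ)·Z
Z = ln(0.48/0.63) / (0.32 − 0.63) = -0.2719 / -0.31 = 0.877 km

0.88 km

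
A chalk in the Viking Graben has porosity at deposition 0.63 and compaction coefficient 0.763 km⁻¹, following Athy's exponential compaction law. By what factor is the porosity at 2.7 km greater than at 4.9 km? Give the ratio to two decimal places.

φ(d₁)/φ(d₂) = e^(−c·d₁)/e^(−c·d₂) = e^{c(d₂−d₁)}
= exp(0.763 × 2.2) = exp(1.679) = 5.3580

5.36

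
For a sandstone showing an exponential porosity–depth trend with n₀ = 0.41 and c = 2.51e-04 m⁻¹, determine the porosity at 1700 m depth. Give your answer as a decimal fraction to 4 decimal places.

Working in km (1 km = 1000 m; c in km⁻¹ = c in m⁻¹ × 1000):
n = n₀·exp(−c·d) = 0.41 × exp(−0.251 × 1.7) = 0.41 × exp(−0.4267)
  = 0.41 × 0.6527 = 0.2676

0.2676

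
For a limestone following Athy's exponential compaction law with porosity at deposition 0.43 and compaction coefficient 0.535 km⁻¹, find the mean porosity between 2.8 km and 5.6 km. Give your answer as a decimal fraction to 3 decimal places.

0.050

⟨φ⟩ = (1/(z₂−z₁)) ∫ φ₀ e^(−βz) dz = φ₀·(e^(−β·z₁) − e^(−β·z₂)) / (β·(z₂−z₁))
e^(−0.535×2.8) = 0.2236; e^(−0.535×5.6) = 0.0500
⟨φ⟩ = 0.43 × (0.2236 − 0.0500) / (0.535 × 2.8) = 0.43 × 0.1159 = 0.0498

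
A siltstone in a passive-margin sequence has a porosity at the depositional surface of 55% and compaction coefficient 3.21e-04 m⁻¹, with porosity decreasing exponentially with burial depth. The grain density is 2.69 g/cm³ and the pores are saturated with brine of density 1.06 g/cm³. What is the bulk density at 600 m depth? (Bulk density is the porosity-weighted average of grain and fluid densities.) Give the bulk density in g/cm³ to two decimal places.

1.95 g/cm³

Working in km (1 km = 1000 m; β in km⁻¹ = β in m⁻¹ × 1000):
Porosity at depth: phi = 0.55·exp(−0.321×0.6) = 0.55×0.8248 = 0.4536
Bulk density: ρ_b = (1−phi)ρ_g + phi·ρ_f = 0.5464×2.69 + 0.4536×1.06
       = 1.470 + 0.481 = 1.951 g/cm³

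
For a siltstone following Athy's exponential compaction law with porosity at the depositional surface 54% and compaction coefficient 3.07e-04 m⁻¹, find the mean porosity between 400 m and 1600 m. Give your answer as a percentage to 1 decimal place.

Working in km (1 km = 1000 m; k in km⁻¹ = k in m⁻¹ × 1000):
⟨phi⟩ = (1/(d₂−d₁)) ∫ phi₀ e^(−kd) dd = phi₀·(e^(−k·d₁) − e^(−k·d₂)) / (k·(d₂−d₁))
e^(−0.307×0.4) = 0.8844; e^(−0.307×1.6) = 0.6119
⟨phi⟩ = 0.54 × (0.8844 − 0.6119) / (0.307 × 1.2) = 0.54 × 0.7398 = 0.3995

40.0%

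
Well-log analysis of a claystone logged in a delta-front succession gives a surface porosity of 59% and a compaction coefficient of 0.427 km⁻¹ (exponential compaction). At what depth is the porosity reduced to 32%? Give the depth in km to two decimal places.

1.43 km

Invert Athy's law: z = ln(n₀/n) / k
z = ln(0.59/0.32) / 0.427 = ln(1.844) / 0.427 = 0.6118 / 0.427 = 1.433 km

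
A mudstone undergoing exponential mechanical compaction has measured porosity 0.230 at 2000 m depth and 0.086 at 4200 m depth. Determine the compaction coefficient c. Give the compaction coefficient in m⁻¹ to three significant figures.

Working in km (1 km = 1000 m; c in km⁻¹ = c in m⁻¹ × 1000):
Athy: φ(d) = φ₀ e^(−cd) ⇒ φ₁/φ₂ = e^{c(d₂−d₁)} ⇒ c = ln(φ₁/φ₂)/(d₂−d₁)
c = ln(0.23/0.086) / (4.2 − 2) = ln(2.674) / 2.2 = 0.9837 / 2.2 = 0.4472 km⁻¹

0.000447 m⁻¹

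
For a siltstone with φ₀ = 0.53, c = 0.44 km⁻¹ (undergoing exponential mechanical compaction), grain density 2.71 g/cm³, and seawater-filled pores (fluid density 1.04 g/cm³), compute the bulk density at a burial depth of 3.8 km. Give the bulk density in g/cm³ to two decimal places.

2.54 g/cm³

Porosity at depth: φ = 0.53·exp(−0.44×3.8) = 0.53×0.1879 = 0.0996
Bulk density: ρ_b = (1−φ)ρ_g + φ·ρ_f = 0.9004×2.71 + 0.0996×1.04
       = 2.440 + 0.104 = 2.544 g/cm³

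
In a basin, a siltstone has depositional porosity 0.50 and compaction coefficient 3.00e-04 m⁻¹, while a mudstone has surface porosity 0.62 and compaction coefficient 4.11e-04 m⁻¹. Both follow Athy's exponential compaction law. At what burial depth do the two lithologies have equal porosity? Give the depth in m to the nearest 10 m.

1940 m

Working in km (1 km = 1000 m; c in km⁻¹ = c in m⁻¹ × 1000):
Set n₀ₐ e^(−cₐd) = n₀ᵦ e^(−cᵦd) ⇒ ln(n₀ₐ/n₀ᵦ) = (cₐ − cᵦ)·d
d = ln(0.5/0.62) / (0.3 − 0.411) = -0.2151 / -0.111 = 1.938 km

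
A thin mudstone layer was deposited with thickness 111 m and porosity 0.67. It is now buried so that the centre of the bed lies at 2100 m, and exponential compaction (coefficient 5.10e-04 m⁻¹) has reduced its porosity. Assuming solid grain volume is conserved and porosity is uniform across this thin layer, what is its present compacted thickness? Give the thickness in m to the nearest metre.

Working in km (1 km = 1000 m; k in km⁻¹ = k in m⁻¹ × 1000):
Porosity at 2.1 km: φ = 0.67·exp(−0.51×2.1) = 0.2296
Solid-volume conservation: h(1−φ) = h₀(1−φ₀) ⇒ h = h₀·(1−φ₀)/(1−φ)
h = 0.111 × (1 − 0.67)/(1 − 0.2296) = 0.111 × 0.4283 = 0.0475 km

48 m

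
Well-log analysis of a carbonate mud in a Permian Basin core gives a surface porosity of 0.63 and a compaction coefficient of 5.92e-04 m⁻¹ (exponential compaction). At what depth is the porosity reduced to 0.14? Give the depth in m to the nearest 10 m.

2540 m

Working in km (1 km = 1000 m; c in km⁻¹ = c in m⁻¹ × 1000):
Invert Athy's law: Z = ln(n₀/n) / c
Z = ln(0.63/0.14) / 0.592 = ln(4.5) / 0.592 = 1.5041 / 0.592 = 2.541 km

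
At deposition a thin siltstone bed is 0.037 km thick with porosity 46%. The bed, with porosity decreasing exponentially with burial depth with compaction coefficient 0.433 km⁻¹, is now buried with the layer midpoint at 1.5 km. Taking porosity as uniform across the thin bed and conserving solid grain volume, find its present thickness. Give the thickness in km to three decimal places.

0.026 km

Porosity at 1.5 km: n = 0.46·exp(−0.433×1.5) = 0.2403
Solid-volume conservation: h(1−n) = h₀(1−n₀) ⇒ h = h₀·(1−n₀)/(1−n)
h = 0.037 × (1 − 0.46)/(1 − 0.2403) = 0.037 × 0.7108 = 0.0263 km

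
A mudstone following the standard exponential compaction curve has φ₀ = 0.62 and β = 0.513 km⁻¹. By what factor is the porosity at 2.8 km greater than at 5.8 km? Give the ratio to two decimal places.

φ(Z₁)/φ(Z₂) = e^(−β·Z₁)/e^(−β·Z₂) = e^{β(Z₂−Z₁)}
= exp(0.513 × 3) = exp(1.539) = 4.6599

4.66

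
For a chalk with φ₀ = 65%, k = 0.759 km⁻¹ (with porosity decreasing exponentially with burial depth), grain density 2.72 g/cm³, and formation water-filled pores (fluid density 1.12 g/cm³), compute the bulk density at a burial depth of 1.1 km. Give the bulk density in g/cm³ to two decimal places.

2.27 g/cm³

Porosity at depth: φ = 0.65·exp(−0.759×1.1) = 0.65×0.4339 = 0.2820
Bulk density: ρ_b = (1−φ)ρ_g + φ·ρ_f = 0.7180×2.72 + 0.2820×1.12
       = 1.953 + 0.316 = 2.269 g/cm³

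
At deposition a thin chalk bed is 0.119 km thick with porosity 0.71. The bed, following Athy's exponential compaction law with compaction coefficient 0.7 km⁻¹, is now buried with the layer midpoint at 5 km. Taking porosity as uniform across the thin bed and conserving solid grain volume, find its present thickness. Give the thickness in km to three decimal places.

Porosity at 5 km: n = 0.71·exp(−0.7×5) = 0.0214
Solid-volume conservation: h(1−n) = h₀(1−n₀) ⇒ h = h₀·(1−n₀)/(1−n)
h = 0.119 × (1 − 0.71)/(1 − 0.0214) = 0.119 × 0.2964 = 0.0353 km

0.035 km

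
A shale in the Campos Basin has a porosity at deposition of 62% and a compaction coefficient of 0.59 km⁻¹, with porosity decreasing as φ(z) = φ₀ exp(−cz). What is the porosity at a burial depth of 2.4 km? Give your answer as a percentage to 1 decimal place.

φ = φ₀·exp(−c·z) = 0.62 × exp(−0.59 × 2.4) = 0.62 × exp(−1.416)
  = 0.62 × 0.2427 = 0.1505

15.0%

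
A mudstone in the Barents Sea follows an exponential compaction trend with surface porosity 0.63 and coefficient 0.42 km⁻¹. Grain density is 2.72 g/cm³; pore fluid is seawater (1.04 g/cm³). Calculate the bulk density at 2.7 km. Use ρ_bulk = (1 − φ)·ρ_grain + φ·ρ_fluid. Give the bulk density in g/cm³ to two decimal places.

Porosity at depth: n = 0.63·exp(−0.42×2.7) = 0.63×0.3217 = 0.2027
Bulk density: ρ_b = (1−n)ρ_g + n·ρ_f = 0.7973×2.72 + 0.2027×1.04
       = 2.169 + 0.211 = 2.379 g/cm³

2.38 g/cm³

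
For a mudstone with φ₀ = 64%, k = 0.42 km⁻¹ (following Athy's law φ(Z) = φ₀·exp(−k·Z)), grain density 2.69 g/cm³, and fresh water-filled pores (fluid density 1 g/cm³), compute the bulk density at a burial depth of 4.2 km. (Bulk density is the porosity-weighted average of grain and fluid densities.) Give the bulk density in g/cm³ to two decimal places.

2.50 g/cm³

Porosity at depth: φ = 0.64·exp(−0.42×4.2) = 0.64×0.1714 = 0.1097
Bulk density: ρ_b = (1−φ)ρ_g + φ·ρ_f = 0.8903×2.69 + 0.1097×1
       = 2.395 + 0.110 = 2.505 g/cm³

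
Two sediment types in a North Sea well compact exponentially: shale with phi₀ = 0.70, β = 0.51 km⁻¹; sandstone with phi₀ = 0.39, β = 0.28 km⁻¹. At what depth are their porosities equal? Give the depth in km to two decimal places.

2.54 km

Set phi₀ₐ e^(−βₐz) = phi₀ᵦ e^(−βᵦz) ⇒ ln(phi₀ₐ/phi₀ᵦ) = (βₐ − βᵦ)·z
z = ln(0.7/0.39) / (0.51 − 0.28) = 0.5849 / 0.23 = 2.543 km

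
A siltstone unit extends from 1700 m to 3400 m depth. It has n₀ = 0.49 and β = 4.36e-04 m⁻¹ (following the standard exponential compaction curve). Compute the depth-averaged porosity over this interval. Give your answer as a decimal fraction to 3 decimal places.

0.165

Working in km (1 km = 1000 m; β in km⁻¹ = β in m⁻¹ × 1000):
⟨n⟩ = (1/(Z₂−Z₁)) ∫ n₀ e^(−βZ) dZ = n₀·(e^(−β·Z₁) − e^(−β·Z₂)) / (β·(Z₂−Z₁))
e^(−0.436×1.7) = 0.4765; e^(−0.436×3.4) = 0.2271
⟨n⟩ = 0.49 × (0.4765 − 0.2271) / (0.436 × 1.7) = 0.49 × 0.3365 = 0.1649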